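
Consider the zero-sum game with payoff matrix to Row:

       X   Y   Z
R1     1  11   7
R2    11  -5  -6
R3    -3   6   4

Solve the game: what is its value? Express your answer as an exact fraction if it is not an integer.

Row minima: R1 → 1, R2 → -6, R3 → -3; maximin = 1.
Column maxima: X → 11, Y → 11, Z → 7; minimax = 7.
1 ≠ 7, so there is no saddle point; optimal play is mixed.
R3 is strictly dominated by R1, so Row never plays it.
Y is strictly dominated by Z (it gives Row strictly more in every row), so Column never plays it.
On the remaining 2×2 (R1, R2 vs X, Z):
Let Row play R1 with probability p. Expected payoff against X: 1p + 11(1−p) = −10p + 11; against Z: 7p + (-6)(1−p) = 13p − 6.
Setting these equal: −10p + 11 = 13p − 6 ⇒ −23p = -17 ⇒ p = 17/23, and the value is (-10)·(17/23) + 11 = 83/23.
For Column: with q = P(X), equating R1's and R2's payoffs gives −6q + 7 = 17q − 6 ⇒ q = 13/23.

83/23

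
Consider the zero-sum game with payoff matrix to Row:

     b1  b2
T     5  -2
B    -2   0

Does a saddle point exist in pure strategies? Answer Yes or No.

No

Row minima: T → -2, B → -2; maximin = -2.
Column maxima: b1 → 5, b2 → 0; minimax = 0.
-2 ≠ 0, so no pure-strategy equilibrium exists.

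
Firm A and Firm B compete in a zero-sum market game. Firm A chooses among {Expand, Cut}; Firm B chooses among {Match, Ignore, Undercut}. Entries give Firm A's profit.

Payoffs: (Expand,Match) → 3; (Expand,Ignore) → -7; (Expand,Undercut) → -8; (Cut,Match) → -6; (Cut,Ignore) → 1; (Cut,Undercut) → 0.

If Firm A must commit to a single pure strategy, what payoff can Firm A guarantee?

-6

Row minima: Expand → -8, Cut → -6.
The best of these is -6.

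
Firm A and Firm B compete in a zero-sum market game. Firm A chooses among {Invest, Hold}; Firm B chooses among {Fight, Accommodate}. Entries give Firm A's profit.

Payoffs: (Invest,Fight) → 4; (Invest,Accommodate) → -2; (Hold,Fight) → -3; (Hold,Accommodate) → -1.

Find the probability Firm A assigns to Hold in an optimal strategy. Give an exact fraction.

Row minima: Invest → -2, Hold → -3; maximin = -2.
Column maxima: Fight → 4, Accommodate → -1; minimax = -1.
-2 ≠ -1, so there is no saddle point; optimal play is mixed.
Let Firm A play Invest with probability p. Expected payoff against Fight: 4p + (-3)(1−p) = 7p − 3; against Accommodate: (-2)p + (-1)(1−p) = −p − 1.
Setting these equal: 7p − 3 = −p − 1 ⇒ 8p = 2 ⇒ p = 1/4, and the value is (7)·(1/4) − 3 = -5/4.
For Firm B: with q = P(Fight), equating Invest's and Hold's payoffs gives 6q − 2 = −2q − 1 ⇒ q = 1/8.

3/4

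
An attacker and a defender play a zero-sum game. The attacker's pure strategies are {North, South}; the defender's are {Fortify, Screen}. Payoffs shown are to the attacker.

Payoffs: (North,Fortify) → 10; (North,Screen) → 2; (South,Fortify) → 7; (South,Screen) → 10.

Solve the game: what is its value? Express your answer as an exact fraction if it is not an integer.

Row minima: North → 2, South → 7; maximin = 7.
Column maxima: Fortify → 10, Screen → 10; minimax = 10.
7 ≠ 10, so there is no saddle point; optimal play is mixed.
Let the attacker play North with probability p. Expected payoff against Fortify: 10p + 7(1−p) = 3p + 7; against Screen: 2p + 10(1−p) = −8p + 10.
Setting these equal: 3p + 7 = −8p + 10 ⇒ 11p = 3 ⇒ p = 3/11, and the value is (3)·(3/11) + 7 = 86/11.
For the defender: with q = P(Fortify), equating North's and South's payoffs gives 8q + 2 = −3q + 10 ⇒ q = 8/11.

86/11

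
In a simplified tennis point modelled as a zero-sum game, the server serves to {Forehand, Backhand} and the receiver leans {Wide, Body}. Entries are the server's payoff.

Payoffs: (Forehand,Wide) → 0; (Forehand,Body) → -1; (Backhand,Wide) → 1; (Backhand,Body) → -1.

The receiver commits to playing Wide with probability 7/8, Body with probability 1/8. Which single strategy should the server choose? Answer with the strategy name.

Backhand

Expected payoff of Forehand: (7/8)·0 + (1/8)·(-1) = -1/8.
Expected payoff of Backhand: (7/8)·1 + (1/8)·(-1) = 3/4.
The largest is 3/4, so the server's best response is Backhand.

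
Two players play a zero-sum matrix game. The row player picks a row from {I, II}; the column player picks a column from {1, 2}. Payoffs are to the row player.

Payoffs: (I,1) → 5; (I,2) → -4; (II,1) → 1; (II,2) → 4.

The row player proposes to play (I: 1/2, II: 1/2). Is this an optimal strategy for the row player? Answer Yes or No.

No

Against 1 this mix gives (1/2)·5 + (1/2)·1 = 3.
Against 2 this mix gives (1/2)·(-4) + (1/2)·4 = 0.
The column player will play 2, holding the row player to 0. Shifting weight toward the row that does better against 2 would raise this floor (the equalizing mix achieves 2 against both 2 and 1), so the proposed strategy is not optimal.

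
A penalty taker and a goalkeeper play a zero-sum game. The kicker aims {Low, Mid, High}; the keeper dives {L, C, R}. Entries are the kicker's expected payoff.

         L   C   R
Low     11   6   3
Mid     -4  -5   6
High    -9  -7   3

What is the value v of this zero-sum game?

51/14

Row minima: Low → 3, Mid → -5, High → -9; maximin = 3.
Column maxima: L → 11, C → 6, R → 6; minimax = 6.
3 ≠ 6, so there is no saddle point; optimal play is mixed.
High is strictly dominated by Mid, so the kicker never plays it.
With High eliminated, L is strictly dominated by C (it gives the kicker strictly more in every remaining row), so the keeper never plays it.
On the remaining 2×2 (Low, Mid vs C, R):
Let the kicker play Low with probability p. Expected payoff against C: 6p + (-5)(1−p) = 11p − 5; against R: 3p + 6(1−p) = −3p + 6.
Setting these equal: 11p − 5 = −3p + 6 ⇒ 14p = 11 ⇒ p = 11/14, and the value is (11)·(11/14) − 5 = 51/14.
For the keeper: with q = P(C), equating Low's and Mid's payoffs gives 3q + 3 = −11q + 6 ⇒ q = 3/14.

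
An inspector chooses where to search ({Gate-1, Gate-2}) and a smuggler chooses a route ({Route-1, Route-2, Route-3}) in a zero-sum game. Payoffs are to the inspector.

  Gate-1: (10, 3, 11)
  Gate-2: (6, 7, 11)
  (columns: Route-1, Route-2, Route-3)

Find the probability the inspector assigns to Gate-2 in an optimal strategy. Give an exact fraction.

Row minima: Gate-1 → 3, Gate-2 → 6; maximin = 6.
Column maxima: Route-1 → 10, Route-2 → 7, Route-3 → 11; minimax = 7.
6 ≠ 7, so there is no saddle point; optimal play is mixed.
Route-3 is strictly dominated by Route-1 (it gives the inspector strictly more in every row), so the smuggler never plays it.
On the remaining 2×2 (Gate-1, Gate-2 vs Route-1, Route-2):
Let the inspector play Gate-1 with probability p. Expected payoff against Route-1: 10p + 6(1−p) = 4p + 6; against Route-2: 3p + 7(1−p) = −4p + 7.
Setting these equal: 4p + 6 = −4p + 7 ⇒ 8p = 1 ⇒ p = 1/8, and the value is (4)·(1/8) + 6 = 13/2.
For the smuggler: with q = P(Route-1), equating Gate-1's and Gate-2's payoffs gives 7q + 3 = −q + 7 ⇒ q = 1/2.

7/8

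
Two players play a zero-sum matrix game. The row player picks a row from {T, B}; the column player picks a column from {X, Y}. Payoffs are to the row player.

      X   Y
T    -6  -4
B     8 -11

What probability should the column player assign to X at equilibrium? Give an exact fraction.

Row minima: T → -6, B → -11; maximin = -6.
Column maxima: X → 8, Y → -4; minimax = -4.
-6 ≠ -4, so there is no saddle point; optimal play is mixed.
Let the row player play T with probability p. Expected payoff against X: (-6)p + 8(1−p) = −14p + 8; against Y: (-4)p + (-11)(1−p) = 7p − 11.
Setting these equal: −14p + 8 = 7p − 11 ⇒ −21p = -19 ⇒ p = 19/21, and the value is (-14)·(19/21) + 8 = -14/3.
For the column player: with q = P(X), equating T's and B's payoffs gives −2q − 4 = 19q − 11 ⇒ q = 1/3.

1/3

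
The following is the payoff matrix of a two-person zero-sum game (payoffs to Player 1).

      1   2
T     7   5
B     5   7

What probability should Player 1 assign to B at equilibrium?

1/2

Row minima: T → 5, B → 5; maximin = 5.
Column maxima: 1 → 7, 2 → 7; minimax = 7.
5 ≠ 7, so there is no saddle point; optimal play is mixed.
Let Player 1 play T with probability p. Expected payoff against 1: 7p + 5(1−p) = 2p + 5; against 2: 5p + 7(1−p) = −2p + 7.
Setting these equal: 2p + 5 = −2p + 7 ⇒ 4p = 2 ⇒ p = 1/2, and the value is (2)·(1/2) + 5 = 6.
For Player 2: with q = P(1), equating T's and B's payoffs gives 2q + 5 = −2q + 7 ⇒ q = 1/2.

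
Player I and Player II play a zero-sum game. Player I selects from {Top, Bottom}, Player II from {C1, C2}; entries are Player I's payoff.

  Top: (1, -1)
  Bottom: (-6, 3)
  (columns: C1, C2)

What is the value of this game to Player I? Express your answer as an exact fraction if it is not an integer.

-3/11

Row minima: Top → -1, Bottom → -6; maximin = -1.
Column maxima: C1 → 1, C2 → 3; minimax = 1.
-1 ≠ 1, so there is no saddle point; optimal play is mixed.
Let Player I play Top with probability p. Expected payoff against C1: 1p + (-6)(1−p) = 7p − 6; against C2: (-1)p + 3(1−p) = −4p + 3.
Setting these equal: 7p − 6 = −4p + 3 ⇒ 11p = 9 ⇒ p = 9/11, and the value is (7)·(9/11) − 6 = -3/11.
For Player II: with q = P(C1), equating Top's and Bottom's payoffs gives 2q − 1 = −9q + 3 ⇒ q = 4/11.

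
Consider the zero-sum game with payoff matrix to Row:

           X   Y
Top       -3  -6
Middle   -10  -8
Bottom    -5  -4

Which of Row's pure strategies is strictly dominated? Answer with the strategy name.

Top gives a strictly higher payoff than Middle against every column: -3 > -10, -6 > -8.
So Middle is strictly dominated and Row never plays it.

Middle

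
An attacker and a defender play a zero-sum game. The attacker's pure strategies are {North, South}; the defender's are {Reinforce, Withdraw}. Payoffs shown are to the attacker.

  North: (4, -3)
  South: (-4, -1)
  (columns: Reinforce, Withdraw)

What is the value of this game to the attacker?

-8/5

Row minima: North → -3, South → -4; maximin = -3.
Column maxima: Reinforce → 4, Withdraw → -1; minimax = -1.
-3 ≠ -1, so there is no saddle point; optimal play is mixed.
Let the attacker play North with probability p. Expected payoff against Reinforce: 4p + (-4)(1−p) = 8p − 4; against Withdraw: (-3)p + (-1)(1−p) = −2p − 1.
Setting these equal: 8p − 4 = −2p − 1 ⇒ 10p = 3 ⇒ p = 3/10, and the value is (8)·(3/10) − 4 = -8/5.
For the defender: with q = P(Reinforce), equating North's and South's payoffs gives 7q − 3 = −3q − 1 ⇒ q = 1/5.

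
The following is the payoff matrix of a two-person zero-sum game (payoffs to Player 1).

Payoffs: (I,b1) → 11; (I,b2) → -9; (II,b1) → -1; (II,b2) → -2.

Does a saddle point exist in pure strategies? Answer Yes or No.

Row minima: I → -9, II → -2; maximin = -2.
Column maxima: b1 → 11, b2 → -2; minimax = -2.
maximin = minimax = -2, so a saddle point exists.

Yes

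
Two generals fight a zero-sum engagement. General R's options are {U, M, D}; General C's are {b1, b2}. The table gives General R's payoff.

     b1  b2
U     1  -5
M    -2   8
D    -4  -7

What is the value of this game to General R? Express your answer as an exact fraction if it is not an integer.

-1/8

Row minima: U → -5, M → -2, D → -7; maximin = -2.
Column maxima: b1 → 1, b2 → 8; minimax = 1.
-2 ≠ 1, so there is no saddle point; optimal play is mixed.
D is strictly dominated by U, so General R never plays it.
On the remaining 2×2 (U, M vs b1, b2):
Let General R play U with probability p. Expected payoff against b1: 1p + (-2)(1−p) = 3p − 2; against b2: (-5)p + 8(1−p) = −13p + 8.
Setting these equal: 3p − 2 = −13p + 8 ⇒ 16p = 10 ⇒ p = 5/8, and the value is (3)·(5/8) − 2 = -1/8.
For General C: with q = P(b1), equating U's and M's payoffs gives 6q − 5 = −10q + 8 ⇒ q = 13/16.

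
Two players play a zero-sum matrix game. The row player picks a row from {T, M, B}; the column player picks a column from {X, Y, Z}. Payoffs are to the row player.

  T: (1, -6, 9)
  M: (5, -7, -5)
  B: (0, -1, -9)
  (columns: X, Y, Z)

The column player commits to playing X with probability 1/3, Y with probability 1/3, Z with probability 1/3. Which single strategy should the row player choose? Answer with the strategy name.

Expected payoff of T: (1/3)·1 + (1/3)·(-6) + (1/3)·9 = 4/3.
Expected payoff of M: (1/3)·5 + (1/3)·(-7) + (1/3)·(-5) = -7/3.
Expected payoff of B: (1/3)·0 + (1/3)·(-1) + (1/3)·(-9) = -10/3.
The largest is 4/3, so the row player's best response is T.

T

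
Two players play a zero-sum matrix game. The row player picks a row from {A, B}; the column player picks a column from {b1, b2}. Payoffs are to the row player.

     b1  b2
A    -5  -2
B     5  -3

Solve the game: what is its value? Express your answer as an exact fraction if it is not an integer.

Row minima: A → -5, B → -3; maximin = -3.
Column maxima: b1 → 5, b2 → -2; minimax = -2.
-3 ≠ -2, so there is no saddle point; optimal play is mixed.
Let the row player play A with probability p. Expected payoff against b1: (-5)p + 5(1−p) = −10p + 5; against b2: (-2)p + (-3)(1−p) = p − 3.
Setting these equal: −10p + 5 = p − 3 ⇒ −11p = -8 ⇒ p = 8/11, and the value is (-10)·(8/11) + 5 = -25/11.
For the column player: with q = P(b1), equating A's and B's payoffs gives −3q − 2 = 8q − 3 ⇒ q = 1/11.

-25/11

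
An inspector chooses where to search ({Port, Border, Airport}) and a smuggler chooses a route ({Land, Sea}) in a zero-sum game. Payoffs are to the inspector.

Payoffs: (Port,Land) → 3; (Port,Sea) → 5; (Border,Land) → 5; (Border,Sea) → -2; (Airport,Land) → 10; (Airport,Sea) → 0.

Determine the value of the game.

Row minima: Port → 3, Border → -2, Airport → 0; maximin = 3.
Column maxima: Land → 10, Sea → 5; minimax = 5.
3 ≠ 5, so there is no saddle point; optimal play is mixed.
Border is strictly dominated by Airport, so the inspector never plays it.
On the remaining 2×2 (Port, Airport vs Land, Sea):
Let the inspector play Port with probability p. Expected payoff against Land: 3p + 10(1−p) = −7p + 10; against Sea: 5p + 0(1−p) = 5p.
Setting these equal: −7p + 10 = 5p ⇒ −12p = -10 ⇒ p = 5/6, and the value is (-7)·(5/6) + 10 = 25/6.
For the smuggler: with q = P(Land), equating Port's and Airport's payoffs gives −2q + 5 = 10q ⇒ q = 5/12.

25/6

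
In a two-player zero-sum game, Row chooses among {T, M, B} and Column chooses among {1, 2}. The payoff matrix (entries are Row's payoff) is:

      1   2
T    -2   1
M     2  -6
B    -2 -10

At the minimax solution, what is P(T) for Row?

Row minima: T → -2, M → -6, B → -10; maximin = -2.
Column maxima: 1 → 2, 2 → 1; minimax = 1.
-2 ≠ 1, so there is no saddle point; optimal play is mixed.
B is strictly dominated by M, so Row never plays it.
On the remaining 2×2 (T, M vs 1, 2):
Let Row play T with probability p. Expected payoff against 1: (-2)p + 2(1−p) = −4p + 2; against 2: 1p + (-6)(1−p) = 7p − 6.
Setting these equal: −4p + 2 = 7p − 6 ⇒ −11p = -8 ⇒ p = 8/11, and the value is (-4)·(8/11) + 2 = -10/11.
For Column: with q = P(1), equating T's and M's payoffs gives −3q + 1 = 8q − 6 ⇒ q = 7/11.

8/11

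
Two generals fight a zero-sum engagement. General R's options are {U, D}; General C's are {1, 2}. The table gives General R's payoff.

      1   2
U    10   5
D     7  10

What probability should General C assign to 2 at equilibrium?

Row minima: U → 5, D → 7; maximin = 7.
Column maxima: 1 → 10, 2 → 10; minimax = 10.
7 ≠ 10, so there is no saddle point; optimal play is mixed.
Let General R play U with probability p. Expected payoff against 1: 10p + 7(1−p) = 3p + 7; against 2: 5p + 10(1−p) = −5p + 10.
Setting these equal: 3p + 7 = −5p + 10 ⇒ 8p = 3 ⇒ p = 3/8, and the value is (3)·(3/8) + 7 = 65/8.
For General C: with q = P(1), equating U's and D's payoffs gives 5q + 5 = −3q + 10 ⇒ q = 5/8.

3/8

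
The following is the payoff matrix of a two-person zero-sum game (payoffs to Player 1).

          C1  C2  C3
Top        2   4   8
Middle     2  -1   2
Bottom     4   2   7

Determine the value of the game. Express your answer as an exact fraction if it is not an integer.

Row minima: Top → 2, Middle → -1, Bottom → 2; maximin = 2.
Column maxima: C1 → 4, C2 → 4, C3 → 8; minimax = 4.
2 ≠ 4, so there is no saddle point; optimal play is mixed.
Middle is strictly dominated by Bottom, so Player 1 never plays it.
With Middle eliminated, C3 is strictly dominated by C1 (it gives Player 1 strictly more in every remaining row), so Player 2 never plays it.
On the remaining 2×2 (Top, Bottom vs C1, C2):
Let Player 1 play Top with probability p. Expected payoff against C1: 2p + 4(1−p) = −2p + 4; against C2: 4p + 2(1−p) = 2p + 2.
Setting these equal: −2p + 4 = 2p + 2 ⇒ −4p = -2 ⇒ p = 1/2, and the value is (-2)·(1/2) + 4 = 3.
For Player 2: with q = P(C1), equating Top's and Bottom's payoffs gives −2q + 4 = 2q + 2 ⇒ q = 1/2.

3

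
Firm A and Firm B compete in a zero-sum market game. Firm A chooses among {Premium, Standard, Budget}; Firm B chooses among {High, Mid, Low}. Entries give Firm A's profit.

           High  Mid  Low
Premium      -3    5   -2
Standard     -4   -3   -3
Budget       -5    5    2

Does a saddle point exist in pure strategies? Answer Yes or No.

Row minima: Premium → -3, Standard → -4, Budget → -5; maximin = -3.
Column maxima: High → -3, Mid → 5, Low → 2; minimax = -3.
maximin = minimax = -3, so a saddle point exists.

Yes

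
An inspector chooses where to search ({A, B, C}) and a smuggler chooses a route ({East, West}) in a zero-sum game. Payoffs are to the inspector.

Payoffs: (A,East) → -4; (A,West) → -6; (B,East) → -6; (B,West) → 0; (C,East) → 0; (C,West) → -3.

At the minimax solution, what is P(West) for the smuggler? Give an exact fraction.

2/3

Row minima: A → -6, B → -6, C → -3; maximin = -3.
Column maxima: East → 0, West → 0; minimax = 0.
-3 ≠ 0, so there is no saddle point; optimal play is mixed.
A is strictly dominated by C, so the inspector never plays it.
On the remaining 2×2 (B, C vs East, West):
Let the inspector play B with probability p. Expected payoff against East: (-6)p + 0(1−p) = −6p; against West: 0p + (-3)(1−p) = 3p − 3.
Setting these equal: −6p = 3p − 3 ⇒ −9p = -3 ⇒ p = 1/3, and the value is (-6)·(1/3) = -2.
For the smuggler: with q = P(East), equating B's and C's payoffs gives −6q = 3q − 3 ⇒ q = 1/3.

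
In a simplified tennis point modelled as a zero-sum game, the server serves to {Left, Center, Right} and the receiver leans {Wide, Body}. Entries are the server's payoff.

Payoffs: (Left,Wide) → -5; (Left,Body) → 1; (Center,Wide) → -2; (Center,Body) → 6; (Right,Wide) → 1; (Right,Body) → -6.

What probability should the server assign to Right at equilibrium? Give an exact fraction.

8/15

Row minima: Left → -5, Center → -2, Right → -6; maximin = -2.
Column maxima: Wide → 1, Body → 6; minimax = 1.
-2 ≠ 1, so there is no saddle point; optimal play is mixed.
Left is strictly dominated by Center, so the server never plays it.
On the remaining 2×2 (Center, Right vs Wide, Body):
Let the server play Center with probability p. Expected payoff against Wide: (-2)p + 1(1−p) = −3p + 1; against Body: 6p + (-6)(1−p) = 12p − 6.
Setting these equal: −3p + 1 = 12p − 6 ⇒ −15p = -7 ⇒ p = 7/15, and the value is (-3)·(7/15) + 1 = -2/5.
For the receiver: with q = P(Wide), equating Center's and Right's payoffs gives −8q + 6 = 7q − 6 ⇒ q = 4/5.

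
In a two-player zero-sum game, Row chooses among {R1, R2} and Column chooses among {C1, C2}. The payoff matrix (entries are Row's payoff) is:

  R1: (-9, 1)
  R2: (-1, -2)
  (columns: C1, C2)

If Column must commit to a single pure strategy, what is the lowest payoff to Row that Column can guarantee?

Column maxima: C1 → -1, C2 → 1.
The smallest of these is -1.

-1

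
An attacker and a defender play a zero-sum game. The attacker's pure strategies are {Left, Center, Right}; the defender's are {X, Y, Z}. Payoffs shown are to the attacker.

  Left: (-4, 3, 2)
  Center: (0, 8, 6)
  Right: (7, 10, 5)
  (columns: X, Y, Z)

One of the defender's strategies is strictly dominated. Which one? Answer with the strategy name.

X holds the attacker's payoff strictly below Y in every row: -4 < 3, 0 < 8, 7 < 10.
So Y is strictly dominated for the defender.

Y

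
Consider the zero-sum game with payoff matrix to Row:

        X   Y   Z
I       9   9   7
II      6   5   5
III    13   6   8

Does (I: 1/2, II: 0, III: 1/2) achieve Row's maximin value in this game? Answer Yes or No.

Yes

Against X this mix gives (1/2)·9 + (1/2)·13 = 11.
Against Y this mix gives (1/2)·9 + (1/2)·6 = 15/2.
Against Z this mix gives (1/2)·7 + (1/2)·8 = 15/2.
All of Column's active replies (Y, Z) yield 15/2, and no column does worse for Row. The mix makes Column indifferent and guarantees 15/2, so it is optimal.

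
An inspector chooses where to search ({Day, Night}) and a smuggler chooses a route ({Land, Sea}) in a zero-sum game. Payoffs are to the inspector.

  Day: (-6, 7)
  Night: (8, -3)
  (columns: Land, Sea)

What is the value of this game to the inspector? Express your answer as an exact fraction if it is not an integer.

19/12

Row minima: Day → -6, Night → -3; maximin = -3.
Column maxima: Land → 8, Sea → 7; minimax = 7.
-3 ≠ 7, so there is no saddle point; optimal play is mixed.
Let the inspector play Day with probability p. Expected payoff against Land: (-6)p + 8(1−p) = −14p + 8; against Sea: 7p + (-3)(1−p) = 10p − 3.
Setting these equal: −14p + 8 = 10p − 3 ⇒ −24p = -11 ⇒ p = 11/24, and the value is (-14)·(11/24) + 8 = 19/12.
For the smuggler: with q = P(Land), equating Day's and Night's payoffs gives −13q + 7 = 11q − 3 ⇒ q = 5/12.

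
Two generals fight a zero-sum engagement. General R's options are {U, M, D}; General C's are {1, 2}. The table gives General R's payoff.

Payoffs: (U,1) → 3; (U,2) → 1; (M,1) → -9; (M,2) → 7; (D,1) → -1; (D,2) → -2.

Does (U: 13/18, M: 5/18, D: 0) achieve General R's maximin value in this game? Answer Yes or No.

Against 1 this mix gives (13/18)·3 + (5/18)·(-9) = -1/3.
Against 2 this mix gives (13/18)·1 + (5/18)·7 = 8/3.
General C will play 1, holding General R to -1/3. Shifting weight toward the row that does better against 1 would raise this floor (the equalizing mix achieves 5/3 against both 1 and 2), so the proposed strategy is not optimal.

No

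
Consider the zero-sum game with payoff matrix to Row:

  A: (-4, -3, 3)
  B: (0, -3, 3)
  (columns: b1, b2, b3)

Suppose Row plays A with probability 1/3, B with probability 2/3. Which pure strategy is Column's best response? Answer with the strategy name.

If Column plays b1, Row's expected payoff is (1/3)·(-4) + (2/3)·0 = -4/3.
If Column plays b2, Row's expected payoff is (1/3)·(-3) + (2/3)·(-3) = -3.
If Column plays b3, Row's expected payoff is (1/3)·3 + (2/3)·3 = 3.
Column minimizes Row's payoff; the smallest is -3, so the best response is b2.

b2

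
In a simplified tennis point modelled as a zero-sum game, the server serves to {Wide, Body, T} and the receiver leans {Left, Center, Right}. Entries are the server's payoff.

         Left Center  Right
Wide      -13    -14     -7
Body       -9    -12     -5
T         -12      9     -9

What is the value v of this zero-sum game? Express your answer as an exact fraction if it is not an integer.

Row minima: Wide → -14, Body → -12, T → -12; maximin = -12.
Column maxima: Left → -9, Center → 9, Right → -5; minimax = -9.
-12 ≠ -9, so there is no saddle point; optimal play is mixed.
Wide is strictly dominated by Body, so the server never plays it.
Right is strictly dominated by Left (it gives the server strictly more in every row), so the receiver never plays it.
On the remaining 2×2 (Body, T vs Left, Center):
Let the server play Body with probability p. Expected payoff against Left: (-9)p + (-12)(1−p) = 3p − 12; against Center: (-12)p + 9(1−p) = −21p + 9.
Setting these equal: 3p − 12 = −21p + 9 ⇒ 24p = 21 ⇒ p = 7/8, and the value is (3)·(7/8) − 12 = -75/8.
For the receiver: with q = P(Left), equating Body's and T's payoffs gives 3q − 12 = −21q + 9 ⇒ q = 7/8.

-75/8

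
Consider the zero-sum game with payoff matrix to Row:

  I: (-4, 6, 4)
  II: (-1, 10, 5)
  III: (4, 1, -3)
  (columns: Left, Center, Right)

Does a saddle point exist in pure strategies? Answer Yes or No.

Row minima: I → -4, II → -1, III → -3; maximin = -1.
Column maxima: Left → 4, Center → 10, Right → 5; minimax = 4.
-1 ≠ 4, so no pure-strategy equilibrium exists.

No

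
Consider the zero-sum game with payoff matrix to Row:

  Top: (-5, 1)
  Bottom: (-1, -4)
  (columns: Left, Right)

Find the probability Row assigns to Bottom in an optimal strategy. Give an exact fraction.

2/3

Row minima: Top → -5, Bottom → -4; maximin = -4.
Column maxima: Left → -1, Right → 1; minimax = -1.
-4 ≠ -1, so there is no saddle point; optimal play is mixed.
Let Row play Top with probability p. Expected payoff against Left: (-5)p + (-1)(1−p) = −4p − 1; against Right: 1p + (-4)(1−p) = 5p − 4.
Setting these equal: −4p − 1 = 5p − 4 ⇒ −9p = -3 ⇒ p = 1/3, and the value is (-4)·(1/3) − 1 = -7/3.
For Column: with q = P(Left), equating Top's and Bottom's payoffs gives −6q + 1 = 3q − 4 ⇒ q = 5/9.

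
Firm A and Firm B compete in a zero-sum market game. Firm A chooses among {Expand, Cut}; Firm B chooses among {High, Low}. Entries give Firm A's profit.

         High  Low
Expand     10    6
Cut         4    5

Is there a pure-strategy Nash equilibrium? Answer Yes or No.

Row minima: Expand → 6, Cut → 4; maximin = 6.
Column maxima: High → 10, Low → 6; minimax = 6.
maximin = minimax = 6, so a saddle point exists.

Yes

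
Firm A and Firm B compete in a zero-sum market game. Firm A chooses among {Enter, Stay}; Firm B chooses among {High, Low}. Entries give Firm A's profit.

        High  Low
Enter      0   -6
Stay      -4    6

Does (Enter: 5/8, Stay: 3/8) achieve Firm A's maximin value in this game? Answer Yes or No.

Against High this mix gives (5/8)·0 + (3/8)·(-4) = -3/2.
Against Low this mix gives (5/8)·(-6) + (3/8)·6 = -3/2.
All of Firm B's active replies (High, Low) yield -3/2, and no column does worse for Firm A. The mix makes Firm B indifferent and guarantees -3/2, so it is optimal.

Yes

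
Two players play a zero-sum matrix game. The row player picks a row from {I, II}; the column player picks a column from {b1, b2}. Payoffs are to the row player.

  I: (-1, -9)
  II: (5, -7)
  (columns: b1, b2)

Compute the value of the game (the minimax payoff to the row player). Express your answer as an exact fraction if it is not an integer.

Row minima: I → -9, II → -7; maximin = -7.
Column maxima: b1 → 5, b2 → -7; minimax = -7.
Since maximin = minimax = -7, there is a saddle point and the value is -7.

-7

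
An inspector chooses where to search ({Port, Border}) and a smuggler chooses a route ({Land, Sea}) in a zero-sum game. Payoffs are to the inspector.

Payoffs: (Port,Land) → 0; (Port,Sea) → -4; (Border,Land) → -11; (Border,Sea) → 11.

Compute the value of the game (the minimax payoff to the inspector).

Row minima: Port → -4, Border → -11; maximin = -4.
Column maxima: Land → 0, Sea → 11; minimax = 0.
-4 ≠ 0, so there is no saddle point; optimal play is mixed.
Let the inspector play Port with probability p. Expected payoff against Land: 0p + (-11)(1−p) = 11p − 11; against Sea: (-4)p + 11(1−p) = −15p + 11.
Setting these equal: 11p − 11 = −15p + 11 ⇒ 26p = 22 ⇒ p = 11/13, and the value is (11)·(11/13) − 11 = -22/13.
For the smuggler: with q = P(Land), equating Port's and Border's payoffs gives 4q − 4 = −22q + 11 ⇒ q = 15/26.

-22/13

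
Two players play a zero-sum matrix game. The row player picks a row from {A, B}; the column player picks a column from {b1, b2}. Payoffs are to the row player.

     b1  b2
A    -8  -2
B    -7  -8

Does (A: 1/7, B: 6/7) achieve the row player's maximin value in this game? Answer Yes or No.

Against b1 this mix gives (1/7)·(-8) + (6/7)·(-7) = -50/7.
Against b2 this mix gives (1/7)·(-2) + (6/7)·(-8) = -50/7.
All of the column player's active replies (b1, b2) yield -50/7, and no column does worse for the row player. The mix makes the column player indifferent and guarantees -50/7, so it is optimal.

Yes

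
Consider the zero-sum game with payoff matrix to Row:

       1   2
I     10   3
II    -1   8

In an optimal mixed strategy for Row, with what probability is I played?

Row minima: I → 3, II → -1; maximin = 3.
Column maxima: 1 → 10, 2 → 8; minimax = 8.
3 ≠ 8, so there is no saddle point; optimal play is mixed.
Let Row play I with probability p. Expected payoff against 1: 10p + (-1)(1−p) = 11p − 1; against 2: 3p + 8(1−p) = −5p + 8.
Setting these equal: 11p − 1 = −5p + 8 ⇒ 16p = 9 ⇒ p = 9/16, and the value is (11)·(9/16) − 1 = 83/16.
For Column: with q = P(1), equating I's and II's payoffs gives 7q + 3 = −9q + 8 ⇒ q = 5/16.

9/16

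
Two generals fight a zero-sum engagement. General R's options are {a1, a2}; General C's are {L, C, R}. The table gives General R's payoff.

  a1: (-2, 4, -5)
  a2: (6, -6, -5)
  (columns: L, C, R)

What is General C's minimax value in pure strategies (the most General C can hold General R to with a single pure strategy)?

-5

Column maxima: L → 6, C → 4, R → -5.
The smallest of these is -5.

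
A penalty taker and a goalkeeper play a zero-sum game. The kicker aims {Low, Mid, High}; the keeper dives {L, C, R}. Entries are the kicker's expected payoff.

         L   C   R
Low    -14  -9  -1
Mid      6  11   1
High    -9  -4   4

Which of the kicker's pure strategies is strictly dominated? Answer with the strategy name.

Mid gives a strictly higher payoff than Low against every column: 6 > -14, 11 > -9, 1 > -1.
So Low is strictly dominated and the kicker never plays it.

Low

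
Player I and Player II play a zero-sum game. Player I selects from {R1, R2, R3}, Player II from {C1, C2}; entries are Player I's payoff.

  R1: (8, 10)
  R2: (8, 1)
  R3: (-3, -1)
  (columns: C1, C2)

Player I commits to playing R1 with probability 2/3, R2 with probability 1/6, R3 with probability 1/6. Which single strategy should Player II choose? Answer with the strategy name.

C1

If Player II plays C1, Player I's expected payoff is (2/3)·8 + (1/6)·8 + (1/6)·(-3) = 37/6.
If Player II plays C2, Player I's expected payoff is (2/3)·10 + (1/6)·1 + (1/6)·(-1) = 20/3.
Player II minimizes Player I's payoff; the smallest is 37/6, so the best response is C1.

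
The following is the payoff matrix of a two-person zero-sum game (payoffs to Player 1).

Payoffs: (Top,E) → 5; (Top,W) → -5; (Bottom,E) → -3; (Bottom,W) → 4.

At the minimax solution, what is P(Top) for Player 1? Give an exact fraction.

7/17

Row minima: Top → -5, Bottom → -3; maximin = -3.
Column maxima: E → 5, W → 4; minimax = 4.
-3 ≠ 4, so there is no saddle point; optimal play is mixed.
Let Player 1 play Top with probability p. Expected payoff against E: 5p + (-3)(1−p) = 8p − 3; against W: (-5)p + 4(1−p) = −9p + 4.
Setting these equal: 8p − 3 = −9p + 4 ⇒ 17p = 7 ⇒ p = 7/17, and the value is (8)·(7/17) − 3 = 5/17.
For Player 2: with q = P(E), equating Top's and Bottom's payoffs gives 10q − 5 = −7q + 4 ⇒ q = 9/17.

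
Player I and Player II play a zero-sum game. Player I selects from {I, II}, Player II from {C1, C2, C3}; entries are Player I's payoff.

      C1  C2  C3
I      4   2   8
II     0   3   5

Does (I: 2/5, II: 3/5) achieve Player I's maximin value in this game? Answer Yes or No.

No

Against C1 this mix gives (2/5)·4 + (3/5)·0 = 8/5.
Against C2 this mix gives (2/5)·2 + (3/5)·3 = 13/5.
Against C3 this mix gives (2/5)·8 + (3/5)·5 = 31/5.
Player II will play C1, holding Player I to 8/5. Shifting weight toward the row that does better against C1 would raise this floor (the equalizing mix achieves 12/5 against both C1 and C2), so the proposed strategy is not optimal.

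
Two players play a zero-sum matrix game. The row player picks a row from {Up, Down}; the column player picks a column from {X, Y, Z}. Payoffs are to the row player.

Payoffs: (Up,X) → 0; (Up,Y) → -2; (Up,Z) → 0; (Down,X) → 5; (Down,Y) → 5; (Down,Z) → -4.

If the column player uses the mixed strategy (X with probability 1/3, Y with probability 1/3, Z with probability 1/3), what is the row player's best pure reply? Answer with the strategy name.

Down

Expected payoff of Up: (1/3)·0 + (1/3)·(-2) + (1/3)·0 = -2/3.
Expected payoff of Down: (1/3)·5 + (1/3)·5 + (1/3)·(-4) = 2.
The largest is 2, so the row player's best response is Down.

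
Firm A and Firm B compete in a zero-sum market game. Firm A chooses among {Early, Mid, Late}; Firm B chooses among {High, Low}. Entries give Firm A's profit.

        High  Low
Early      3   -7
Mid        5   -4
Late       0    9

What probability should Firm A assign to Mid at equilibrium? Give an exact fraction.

1/2

Row minima: Early → -7, Mid → -4, Late → 0; maximin = 0.
Column maxima: High → 5, Low → 9; minimax = 5.
0 ≠ 5, so there is no saddle point; optimal play is mixed.
Early is strictly dominated by Mid, so Firm A never plays it.
On the remaining 2×2 (Mid, Late vs High, Low):
Let Firm A play Mid with probability p. Expected payoff against High: 5p + 0(1−p) = 5p; against Low: (-4)p + 9(1−p) = −13p + 9.
Setting these equal: 5p = −13p + 9 ⇒ 18p = 9 ⇒ p = 1/2, and the value is (5)·(1/2) = 5/2.
For Firm B: with q = P(High), equating Mid's and Late's payoffs gives 9q − 4 = −9q + 9 ⇒ q = 13/18.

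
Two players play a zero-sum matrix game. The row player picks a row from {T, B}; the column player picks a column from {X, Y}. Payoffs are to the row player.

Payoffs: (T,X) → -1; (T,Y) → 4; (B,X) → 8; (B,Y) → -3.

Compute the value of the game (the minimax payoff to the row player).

29/16

Row minima: T → -1, B → -3; maximin = -1.
Column maxima: X → 8, Y → 4; minimax = 4.
-1 ≠ 4, so there is no saddle point; optimal play is mixed.
Let the row player play T with probability p. Expected payoff against X: (-1)p + 8(1−p) = −9p + 8; against Y: 4p + (-3)(1−p) = 7p − 3.
Setting these equal: −9p + 8 = 7p − 3 ⇒ −16p = -11 ⇒ p = 11/16, and the value is (-9)·(11/16) + 8 = 29/16.
For the column player: with q = P(X), equating T's and B's payoffs gives −5q + 4 = 11q − 3 ⇒ q = 7/16.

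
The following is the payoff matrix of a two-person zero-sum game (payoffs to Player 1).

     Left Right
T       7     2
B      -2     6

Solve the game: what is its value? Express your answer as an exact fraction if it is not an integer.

46/13

Row minima: T → 2, B → -2; maximin = 2.
Column maxima: Left → 7, Right → 6; minimax = 6.
2 ≠ 6, so there is no saddle point; optimal play is mixed.
Let Player 1 play T with probability p. Expected payoff against Left: 7p + (-2)(1−p) = 9p − 2; against Right: 2p + 6(1−p) = −4p + 6.
Setting these equal: 9p − 2 = −4p + 6 ⇒ 13p = 8 ⇒ p = 8/13, and the value is (9)·(8/13) − 2 = 46/13.
For Player 2: with q = P(Left), equating T's and B's payoffs gives 5q + 2 = −8q + 6 ⇒ q = 4/13.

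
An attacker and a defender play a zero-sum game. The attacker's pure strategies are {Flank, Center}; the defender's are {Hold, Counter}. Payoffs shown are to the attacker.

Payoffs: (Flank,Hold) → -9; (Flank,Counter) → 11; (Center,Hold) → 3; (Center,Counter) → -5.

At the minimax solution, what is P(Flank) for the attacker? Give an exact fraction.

Row minima: Flank → -9, Center → -5; maximin = -5.
Column maxima: Hold → 3, Counter → 11; minimax = 3.
-5 ≠ 3, so there is no saddle point; optimal play is mixed.
Let the attacker play Flank with probability p. Expected payoff against Hold: (-9)p + 3(1−p) = −12p + 3; against Counter: 11p + (-5)(1−p) = 16p − 5.
Setting these equal: −12p + 3 = 16p − 5 ⇒ −28p = -8 ⇒ p = 2/7, and the value is (-12)·(2/7) + 3 = -3/7.
For the defender: with q = P(Hold), equating Flank's and Center's payoffs gives −20q + 11 = 8q − 5 ⇒ q = 4/7.

2/7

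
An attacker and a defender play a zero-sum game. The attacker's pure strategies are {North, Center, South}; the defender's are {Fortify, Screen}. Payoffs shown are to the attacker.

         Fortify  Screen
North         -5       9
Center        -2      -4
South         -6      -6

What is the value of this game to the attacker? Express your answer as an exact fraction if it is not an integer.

Row minima: North → -5, Center → -4, South → -6; maximin = -4.
Column maxima: Fortify → -2, Screen → 9; minimax = -2.
-4 ≠ -2, so there is no saddle point; optimal play is mixed.
South is strictly dominated by North, so the attacker never plays it.
On the remaining 2×2 (North, Center vs Fortify, Screen):
Let the attacker play North with probability p. Expected payoff against Fortify: (-5)p + (-2)(1−p) = −3p − 2; against Screen: 9p + (-4)(1−p) = 13p − 4.
Setting these equal: −3p − 2 = 13p − 4 ⇒ −16p = -2 ⇒ p = 1/8, and the value is (-3)·(1/8) − 2 = -19/8.
For the defender: with q = P(Fortify), equating North's and Center's payoffs gives −14q + 9 = 2q − 4 ⇒ q = 13/16.

-19/8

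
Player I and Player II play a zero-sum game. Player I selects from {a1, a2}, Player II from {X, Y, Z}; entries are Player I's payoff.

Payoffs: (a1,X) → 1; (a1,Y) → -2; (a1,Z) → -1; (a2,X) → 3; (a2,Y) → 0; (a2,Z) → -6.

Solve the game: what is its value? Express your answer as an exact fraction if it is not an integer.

Row minima: a1 → -2, a2 → -6; maximin = -2.
Column maxima: X → 3, Y → 0, Z → -1; minimax = -1.
-2 ≠ -1, so there is no saddle point; optimal play is mixed.
X is strictly dominated by Y (it gives Player I strictly more in every row), so Player II never plays it.
On the remaining 2×2 (a1, a2 vs Y, Z):
Let Player I play a1 with probability p. Expected payoff against Y: (-2)p + 0(1−p) = −2p; against Z: (-1)p + (-6)(1−p) = 5p − 6.
Setting these equal: −2p = 5p − 6 ⇒ −7p = -6 ⇒ p = 6/7, and the value is (-2)·(6/7) = -12/7.
For Player II: with q = P(Y), equating a1's and a2's payoffs gives −q − 1 = 6q − 6 ⇒ q = 5/7.

-12/7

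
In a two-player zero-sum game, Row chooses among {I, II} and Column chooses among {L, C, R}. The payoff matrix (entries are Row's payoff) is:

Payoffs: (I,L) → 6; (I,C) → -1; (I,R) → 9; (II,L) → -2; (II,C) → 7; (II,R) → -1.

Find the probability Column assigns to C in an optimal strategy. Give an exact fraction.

1/2

Row minima: I → -1, II → -2; maximin = -1.
Column maxima: L → 6, C → 7, R → 9; minimax = 6.
-1 ≠ 6, so there is no saddle point; optimal play is mixed.
R is strictly dominated by L (it gives Row strictly more in every row), so Column never plays it.
On the remaining 2×2 (I, II vs L, C):
Let Row play I with probability p. Expected payoff against L: 6p + (-2)(1−p) = 8p − 2; against C: (-1)p + 7(1−p) = −8p + 7.
Setting these equal: 8p − 2 = −8p + 7 ⇒ 16p = 9 ⇒ p = 9/16, and the value is (8)·(9/16) − 2 = 5/2.
For Column: with q = P(L), equating I's and II's payoffs gives 7q − 1 = −9q + 7 ⇒ q = 1/2.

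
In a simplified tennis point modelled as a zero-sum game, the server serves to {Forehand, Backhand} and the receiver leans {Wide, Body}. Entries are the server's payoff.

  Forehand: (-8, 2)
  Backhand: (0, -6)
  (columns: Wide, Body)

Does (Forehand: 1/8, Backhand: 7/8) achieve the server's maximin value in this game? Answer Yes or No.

Against Wide this mix gives (1/8)·(-8) + (7/8)·0 = -1.
Against Body this mix gives (1/8)·2 + (7/8)·(-6) = -5.
The receiver will play Body, holding the server to -5. Shifting weight toward the row that does better against Body would raise this floor (the equalizing mix achieves -3 against both Body and Wide), so the proposed strategy is not optimal.

No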